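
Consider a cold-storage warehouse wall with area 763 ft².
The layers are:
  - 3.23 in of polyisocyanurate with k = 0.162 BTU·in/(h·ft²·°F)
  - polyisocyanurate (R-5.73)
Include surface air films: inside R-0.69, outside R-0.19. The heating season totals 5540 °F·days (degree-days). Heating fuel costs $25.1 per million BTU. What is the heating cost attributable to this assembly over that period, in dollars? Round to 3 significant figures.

95.9 dollars

3.23/0.162 = 19.94
R_total = 0.69 + 19.94 + 5.73 + 0.19 = 26.55 ft²·°F·h/BTU
E = A × HDD × 24 / R = 763 × 5540 × 24 / 26.55 = 3821000 BTU
Cost = 3821000/10⁶ × 25.1 = $95.91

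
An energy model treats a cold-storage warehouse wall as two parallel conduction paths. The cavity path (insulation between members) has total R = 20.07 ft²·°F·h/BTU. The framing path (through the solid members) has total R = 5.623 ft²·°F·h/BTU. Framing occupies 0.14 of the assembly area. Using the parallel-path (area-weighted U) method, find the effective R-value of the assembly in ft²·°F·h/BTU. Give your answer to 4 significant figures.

14.76 ft²·°F·h/BTU

U_eff = 0.86/20.07 + 0.14/5.623 = 0.04285 + 0.024898 = 0.067748
R_eff = 1/U_eff = 14.761 ft²·°F·h/BTU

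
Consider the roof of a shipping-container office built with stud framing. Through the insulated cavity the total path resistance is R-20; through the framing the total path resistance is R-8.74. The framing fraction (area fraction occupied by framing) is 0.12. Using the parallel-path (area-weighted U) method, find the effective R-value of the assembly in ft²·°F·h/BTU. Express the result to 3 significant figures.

U_eff = 0.88/20 + 0.12/8.74 = 0.044 + 0.01373 = 0.05773
R_eff = 1/U_eff = 17.32 ft²·°F·h/BTU

17.3 ft²·°F·h/BTU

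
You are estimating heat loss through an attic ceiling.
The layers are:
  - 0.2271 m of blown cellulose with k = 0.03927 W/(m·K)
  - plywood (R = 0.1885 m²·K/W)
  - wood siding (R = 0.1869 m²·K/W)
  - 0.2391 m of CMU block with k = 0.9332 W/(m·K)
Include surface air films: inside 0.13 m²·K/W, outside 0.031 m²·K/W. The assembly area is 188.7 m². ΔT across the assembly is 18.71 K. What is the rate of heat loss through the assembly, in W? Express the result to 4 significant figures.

0.2271/0.03927 = 5.783
0.2391/0.9332 = 0.25622
R_total = 0.13 + 5.783 + 0.1885 + 0.1869 + 0.25622 + 0.031 = 6.5757 m²·K/W
Q = A·ΔT/R = 188.7 × 18.71 / 6.5757 = 536.92 W

536.9 W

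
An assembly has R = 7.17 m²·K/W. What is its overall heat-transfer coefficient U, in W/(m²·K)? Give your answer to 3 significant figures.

0.139 W/(m²·K)

U = 1/R = 1/7.17 = 0.1395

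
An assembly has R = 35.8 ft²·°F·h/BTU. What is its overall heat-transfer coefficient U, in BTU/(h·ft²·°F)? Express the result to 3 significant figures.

U = 1/R = 1/35.8 = 0.02793

0.0279 BTU/(h·ft²·°F)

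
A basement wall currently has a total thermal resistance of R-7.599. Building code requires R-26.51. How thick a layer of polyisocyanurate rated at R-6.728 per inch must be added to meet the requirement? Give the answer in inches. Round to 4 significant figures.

ΔR = 26.51 − 7.599 = 18.911 ft²·°F·h/BTU
L = ΔR / (R/in) = 18.911/6.728 = 2.8108 in

2.811 in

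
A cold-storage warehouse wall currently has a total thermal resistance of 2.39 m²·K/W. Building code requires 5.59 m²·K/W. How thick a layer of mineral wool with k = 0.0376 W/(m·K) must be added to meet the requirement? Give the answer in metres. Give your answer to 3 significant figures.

0.120 m

ΔR = 5.59 − 2.39 = 3.2 m²·K/W
L = ΔR × k = 3.2 × 0.0376 = 0.1203 m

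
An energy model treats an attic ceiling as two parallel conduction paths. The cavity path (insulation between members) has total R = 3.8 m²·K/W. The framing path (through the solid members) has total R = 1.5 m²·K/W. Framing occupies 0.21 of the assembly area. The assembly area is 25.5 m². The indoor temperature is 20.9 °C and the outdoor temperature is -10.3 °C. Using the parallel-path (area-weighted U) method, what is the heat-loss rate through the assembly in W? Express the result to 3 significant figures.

277 W

U_eff = 0.79/3.8 + 0.21/1.5 = 0.2079 + 0.14 = 0.3479
R_eff = 1/U_eff = 2.874 m²·K/W
Q = 25.5 × (20.9 − (-10.3)) / 2.874 = 276.8 W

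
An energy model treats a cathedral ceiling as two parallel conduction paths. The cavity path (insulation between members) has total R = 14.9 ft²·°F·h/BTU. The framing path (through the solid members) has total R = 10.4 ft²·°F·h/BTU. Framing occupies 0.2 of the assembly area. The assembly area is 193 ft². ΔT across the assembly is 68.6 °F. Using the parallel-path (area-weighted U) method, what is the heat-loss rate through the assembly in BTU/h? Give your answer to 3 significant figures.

U_eff = 0.8/14.9 + 0.2/10.4 = 0.05369 + 0.01923 = 0.07292
R_eff = 1/U_eff = 13.71 ft²·°F·h/BTU
Q = 193 × 68.6 / 13.71 = 965.5 BTU/h

965 BTU/h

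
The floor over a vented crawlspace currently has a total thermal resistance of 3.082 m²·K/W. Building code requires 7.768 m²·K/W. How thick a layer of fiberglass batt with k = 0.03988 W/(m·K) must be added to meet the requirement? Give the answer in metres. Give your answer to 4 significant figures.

0.1869 m

ΔR = 7.768 − 3.082 = 4.686 m²·K/W
L = ΔR × k = 4.686 × 0.03988 = 0.18688 m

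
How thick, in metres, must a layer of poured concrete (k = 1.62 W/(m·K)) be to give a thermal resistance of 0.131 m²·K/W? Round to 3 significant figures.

L = R·k = 0.131 × 1.62 = 0.2122 m

0.212 m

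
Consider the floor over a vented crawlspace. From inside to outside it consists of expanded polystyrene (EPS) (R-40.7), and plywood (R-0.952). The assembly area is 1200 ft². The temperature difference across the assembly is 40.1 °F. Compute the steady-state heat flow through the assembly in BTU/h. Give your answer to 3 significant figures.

1160 BTU/h

R_total = 40.7 + 0.952 = 41.65 ft²·°F·h/BTU
Q = A·ΔT/R = 1200 × 40.1 / 41.65 = 1155 BTU/h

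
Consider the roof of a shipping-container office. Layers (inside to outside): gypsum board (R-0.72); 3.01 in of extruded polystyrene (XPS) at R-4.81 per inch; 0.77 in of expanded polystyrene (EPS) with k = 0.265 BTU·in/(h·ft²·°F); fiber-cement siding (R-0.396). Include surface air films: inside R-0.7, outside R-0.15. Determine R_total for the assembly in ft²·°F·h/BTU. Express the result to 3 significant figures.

3.01 × 4.81 = 14.48
0.77/0.265 = 2.906
R_total = 0.7 + 0.72 + 14.48 + 2.906 + 0.396 + 0.15 = 19.35 ft²·°F·h/BTU

19.3 ft²·°F·h/BTU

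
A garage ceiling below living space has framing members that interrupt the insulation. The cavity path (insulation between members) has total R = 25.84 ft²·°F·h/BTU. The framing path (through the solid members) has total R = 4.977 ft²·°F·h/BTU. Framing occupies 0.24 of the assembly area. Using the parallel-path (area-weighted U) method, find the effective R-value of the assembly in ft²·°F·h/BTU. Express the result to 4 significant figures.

12.88 ft²·°F·h/BTU

U_eff = 0.76/25.84 + 0.24/4.977 = 0.029412 + 0.048222 = 0.077634
R_eff = 1/U_eff = 12.881 ft²·°F·h/BTU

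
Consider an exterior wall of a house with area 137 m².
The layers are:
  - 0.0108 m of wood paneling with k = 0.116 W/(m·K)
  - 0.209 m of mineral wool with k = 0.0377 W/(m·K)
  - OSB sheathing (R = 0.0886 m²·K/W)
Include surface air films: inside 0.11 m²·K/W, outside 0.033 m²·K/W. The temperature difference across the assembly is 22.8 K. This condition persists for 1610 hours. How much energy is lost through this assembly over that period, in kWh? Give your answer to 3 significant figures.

0.0108/0.116 = 0.0931
0.209/0.0377 = 5.544
R_total = 0.11 + 0.0931 + 5.544 + 0.0886 + 0.033 = 5.868 m²·K/W
Q = 137 × 22.8 / 5.868 = 532.3 W
E = 532.3 W × 1610 h / 1000 = 857 kWh

857 kWh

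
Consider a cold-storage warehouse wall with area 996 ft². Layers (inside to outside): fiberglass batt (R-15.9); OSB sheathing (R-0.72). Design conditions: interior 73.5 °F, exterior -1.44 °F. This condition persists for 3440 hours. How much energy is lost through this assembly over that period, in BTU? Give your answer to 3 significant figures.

15400000 BTU

R_total = 15.9 + 0.72 = 16.62 ft²·°F·h/BTU
Q = 996 × (73.5 − (-1.44)) / 16.62 = 4491 BTU/h
E = 4491 × 3440 = 15450000 BTU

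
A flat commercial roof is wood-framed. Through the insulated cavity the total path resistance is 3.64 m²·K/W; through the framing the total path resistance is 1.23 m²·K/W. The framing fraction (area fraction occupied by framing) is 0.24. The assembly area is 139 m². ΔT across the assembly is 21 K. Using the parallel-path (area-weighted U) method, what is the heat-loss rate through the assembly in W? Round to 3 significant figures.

1180 W

U_eff = 0.76/3.64 + 0.24/1.23 = 0.2088 + 0.1951 = 0.4039
R_eff = 1/U_eff = 2.476 m²·K/W
Q = 139 × 21 / 2.476 = 1179 W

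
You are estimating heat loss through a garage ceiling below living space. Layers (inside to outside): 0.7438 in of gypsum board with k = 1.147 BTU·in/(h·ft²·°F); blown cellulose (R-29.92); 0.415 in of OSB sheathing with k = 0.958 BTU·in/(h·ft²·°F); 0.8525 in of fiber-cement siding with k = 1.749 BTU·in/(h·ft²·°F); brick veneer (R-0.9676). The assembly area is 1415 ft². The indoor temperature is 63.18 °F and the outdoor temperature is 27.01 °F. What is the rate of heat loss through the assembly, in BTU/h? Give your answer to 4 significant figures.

1577 BTU/h

0.7438/1.147 = 0.64847
0.415/0.958 = 0.43319
0.8525/1.749 = 0.48742
R_total = 0.64847 + 29.92 + 0.43319 + 0.48742 + 0.9676 = 32.457 ft²·°F·h/BTU
Q = A·ΔT/R = 1415 × (63.18 − 27.01) / 32.457 = 1576.9 BTU/h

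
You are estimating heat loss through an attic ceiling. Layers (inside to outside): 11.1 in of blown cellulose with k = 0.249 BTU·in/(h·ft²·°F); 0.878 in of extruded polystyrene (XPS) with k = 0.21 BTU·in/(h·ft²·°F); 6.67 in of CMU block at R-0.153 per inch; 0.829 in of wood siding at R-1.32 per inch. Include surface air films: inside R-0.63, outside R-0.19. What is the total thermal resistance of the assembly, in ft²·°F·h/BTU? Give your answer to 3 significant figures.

11.1/0.249 = 44.58
0.878/0.21 = 4.181
6.67 × 0.153 = 1.021
0.829 × 1.32 = 1.094
R_total = 0.63 + 44.58 + 4.181 + 1.021 + 1.094 + 0.19 = 51.69 ft²·°F·h/BTU

51.7 ft²·°F·h/BTU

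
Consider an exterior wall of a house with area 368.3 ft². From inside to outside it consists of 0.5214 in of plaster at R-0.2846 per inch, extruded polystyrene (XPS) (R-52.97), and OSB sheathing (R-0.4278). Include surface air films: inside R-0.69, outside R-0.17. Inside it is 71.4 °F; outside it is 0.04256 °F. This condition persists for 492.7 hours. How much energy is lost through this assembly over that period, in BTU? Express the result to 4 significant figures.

0.5214 × 0.2846 = 0.14839
R_total = 0.69 + 0.14839 + 52.97 + 0.4278 + 0.17 = 54.406 ft²·°F·h/BTU
Q = 368.3 × (71.4 − 0.04256) / 54.406 = 483.05 BTU/h
E = 483.05 × 492.7 = 238000 BTU

238000 BTU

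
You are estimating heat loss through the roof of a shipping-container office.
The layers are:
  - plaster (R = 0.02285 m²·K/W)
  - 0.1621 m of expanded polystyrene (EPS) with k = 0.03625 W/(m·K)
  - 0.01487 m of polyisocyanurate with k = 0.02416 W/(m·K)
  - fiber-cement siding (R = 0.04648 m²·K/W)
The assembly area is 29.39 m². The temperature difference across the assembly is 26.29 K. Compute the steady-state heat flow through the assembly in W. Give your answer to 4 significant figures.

0.1621/0.03625 = 4.4717
0.01487/0.02416 = 0.61548
R_total = 0.02285 + 4.4717 + 0.61548 + 0.04648 = 5.1565 m²·K/W
Q = A·ΔT/R = 29.39 × 26.29 / 5.1565 = 149.84 W

149.8 W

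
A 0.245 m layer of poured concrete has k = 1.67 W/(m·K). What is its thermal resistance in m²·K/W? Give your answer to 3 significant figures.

R = L/k = 0.245/1.67 = 0.1467 m²·K/W

0.147 m²·K/W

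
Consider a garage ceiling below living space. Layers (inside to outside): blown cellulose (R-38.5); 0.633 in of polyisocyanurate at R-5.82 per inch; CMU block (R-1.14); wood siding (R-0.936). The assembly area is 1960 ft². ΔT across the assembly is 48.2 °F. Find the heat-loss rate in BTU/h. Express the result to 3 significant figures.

2130 BTU/h

0.633 × 5.82 = 3.684
R_total = 38.5 + 3.684 + 1.14 + 0.936 = 44.26 ft²·°F·h/BTU
Q = A·ΔT/R = 1960 × 48.2 / 44.26 = 2134 BTU/h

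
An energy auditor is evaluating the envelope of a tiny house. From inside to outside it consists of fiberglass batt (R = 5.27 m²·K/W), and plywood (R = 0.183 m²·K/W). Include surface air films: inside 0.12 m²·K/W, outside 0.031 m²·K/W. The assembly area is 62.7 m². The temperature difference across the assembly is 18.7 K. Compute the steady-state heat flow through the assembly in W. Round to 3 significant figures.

209 W

R_total = 0.12 + 5.27 + 0.183 + 0.031 = 5.604 m²·K/W
Q = A·ΔT/R = 62.7 × 18.7 / 5.604 = 209.2 W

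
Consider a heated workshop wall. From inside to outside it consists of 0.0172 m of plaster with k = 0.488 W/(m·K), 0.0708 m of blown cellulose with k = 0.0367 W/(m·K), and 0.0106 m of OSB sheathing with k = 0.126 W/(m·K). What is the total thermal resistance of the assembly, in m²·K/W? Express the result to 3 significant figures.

2.05 m²·K/W

0.0172/0.488 = 0.03525
0.0708/0.0367 = 1.929
0.0106/0.126 = 0.08413
R_total = 0.03525 + 1.929 + 0.08413 = 2.049 m²·K/W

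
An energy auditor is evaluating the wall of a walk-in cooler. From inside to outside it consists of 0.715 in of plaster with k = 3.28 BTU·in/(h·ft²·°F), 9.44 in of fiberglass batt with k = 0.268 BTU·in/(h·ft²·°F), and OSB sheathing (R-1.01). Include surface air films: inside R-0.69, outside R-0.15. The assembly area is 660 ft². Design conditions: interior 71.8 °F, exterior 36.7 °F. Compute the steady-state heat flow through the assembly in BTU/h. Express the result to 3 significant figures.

621 BTU/h

0.715/3.28 = 0.218
9.44/0.268 = 35.22
R_total = 0.69 + 0.218 + 35.22 + 1.01 + 0.15 = 37.29 ft²·°F·h/BTU
Q = A·ΔT/R = 660 × (71.8 − 36.7) / 37.29 = 621.2 BTU/h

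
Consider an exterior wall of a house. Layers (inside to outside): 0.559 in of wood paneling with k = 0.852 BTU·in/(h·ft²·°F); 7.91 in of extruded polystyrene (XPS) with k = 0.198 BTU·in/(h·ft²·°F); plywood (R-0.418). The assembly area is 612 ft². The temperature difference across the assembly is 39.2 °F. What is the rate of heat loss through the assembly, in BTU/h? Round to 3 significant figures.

585 BTU/h

0.559/0.852 = 0.6561
7.91/0.198 = 39.95
R_total = 0.6561 + 39.95 + 0.418 = 41.02 ft²·°F·h/BTU
Q = A·ΔT/R = 612 × 39.2 / 41.02 = 584.8 BTU/h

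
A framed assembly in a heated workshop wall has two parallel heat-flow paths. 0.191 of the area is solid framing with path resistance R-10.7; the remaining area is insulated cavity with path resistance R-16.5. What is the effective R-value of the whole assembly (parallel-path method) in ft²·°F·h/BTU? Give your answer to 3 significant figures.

U_eff = 0.809/16.5 + 0.191/10.7 = 0.04903 + 0.01785 = 0.06688
R_eff = 1/U_eff = 14.95 ft²·°F·h/BTU

15.0 ft²·°F·h/BTU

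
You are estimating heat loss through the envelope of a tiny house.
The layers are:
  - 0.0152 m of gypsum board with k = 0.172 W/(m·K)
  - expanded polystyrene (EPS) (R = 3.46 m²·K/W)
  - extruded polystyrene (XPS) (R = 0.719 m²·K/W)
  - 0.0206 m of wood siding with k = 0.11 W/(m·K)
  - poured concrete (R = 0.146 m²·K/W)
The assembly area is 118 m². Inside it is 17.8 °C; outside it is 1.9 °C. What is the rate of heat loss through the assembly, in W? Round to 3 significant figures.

0.0152/0.172 = 0.08837
0.0206/0.11 = 0.1873
R_total = 0.08837 + 3.46 + 0.719 + 0.1873 + 0.146 = 4.601 m²·K/W
Q = A·ΔT/R = 118 × (17.8 − 1.9) / 4.601 = 407.8 W

408 W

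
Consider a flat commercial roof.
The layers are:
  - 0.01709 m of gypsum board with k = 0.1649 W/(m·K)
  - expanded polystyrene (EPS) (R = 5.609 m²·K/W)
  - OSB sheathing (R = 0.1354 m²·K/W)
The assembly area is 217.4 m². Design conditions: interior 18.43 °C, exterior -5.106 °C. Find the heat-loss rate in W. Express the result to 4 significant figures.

0.01709/0.1649 = 0.10364
R_total = 0.10364 + 5.609 + 0.1354 = 5.848 m²·K/W
Q = A·ΔT/R = 217.4 × (18.43 − (-5.106)) / 5.848 = 874.95 W

874.9 W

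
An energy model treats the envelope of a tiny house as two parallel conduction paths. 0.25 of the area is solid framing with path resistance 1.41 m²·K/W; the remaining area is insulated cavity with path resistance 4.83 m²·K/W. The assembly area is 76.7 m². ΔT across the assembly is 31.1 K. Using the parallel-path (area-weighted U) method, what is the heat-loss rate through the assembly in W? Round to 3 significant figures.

793 W

U_eff = 0.75/4.83 + 0.25/1.41 = 0.1553 + 0.1773 = 0.3326
R_eff = 1/U_eff = 3.007 m²·K/W
Q = 76.7 × 31.1 / 3.007 = 793.3 W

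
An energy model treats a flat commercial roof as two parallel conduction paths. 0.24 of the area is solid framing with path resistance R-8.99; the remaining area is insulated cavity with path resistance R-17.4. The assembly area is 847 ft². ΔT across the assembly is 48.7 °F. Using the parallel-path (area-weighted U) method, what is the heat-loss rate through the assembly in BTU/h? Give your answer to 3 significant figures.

2900 BTU/h

U_eff = 0.76/17.4 + 0.24/8.99 = 0.04368 + 0.0267 = 0.07037
R_eff = 1/U_eff = 14.21 ft²·°F·h/BTU
Q = 847 × 48.7 / 14.21 = 2903 BTU/h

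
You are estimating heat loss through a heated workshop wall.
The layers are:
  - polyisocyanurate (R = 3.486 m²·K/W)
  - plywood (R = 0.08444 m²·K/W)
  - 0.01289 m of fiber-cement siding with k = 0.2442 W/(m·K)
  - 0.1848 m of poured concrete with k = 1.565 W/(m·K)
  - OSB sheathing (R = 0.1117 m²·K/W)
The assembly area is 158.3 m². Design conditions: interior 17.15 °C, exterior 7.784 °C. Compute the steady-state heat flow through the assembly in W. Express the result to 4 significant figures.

384.8 W

0.01289/0.2442 = 0.052785
0.1848/1.565 = 0.11808
R_total = 3.486 + 0.08444 + 0.052785 + 0.11808 + 0.1117 = 3.853 m²·K/W
Q = A·ΔT/R = 158.3 × (17.15 − 7.784) / 3.853 = 384.8 W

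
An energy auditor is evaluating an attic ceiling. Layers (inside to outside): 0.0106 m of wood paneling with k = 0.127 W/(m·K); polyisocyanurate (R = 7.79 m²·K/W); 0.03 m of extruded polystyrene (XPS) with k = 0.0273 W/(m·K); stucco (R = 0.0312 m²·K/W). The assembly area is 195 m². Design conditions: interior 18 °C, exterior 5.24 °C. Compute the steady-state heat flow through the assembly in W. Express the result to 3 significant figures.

276 W

0.0106/0.127 = 0.08346
0.03/0.0273 = 1.099
R_total = 0.08346 + 7.79 + 1.099 + 0.0312 = 9.004 m²·K/W
Q = A·ΔT/R = 195 × (18 − 5.24) / 9.004 = 276.4 W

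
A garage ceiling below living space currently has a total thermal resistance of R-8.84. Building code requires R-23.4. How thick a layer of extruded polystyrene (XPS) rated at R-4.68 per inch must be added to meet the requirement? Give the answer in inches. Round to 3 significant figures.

3.11 in

ΔR = 23.4 − 8.84 = 14.56 ft²·°F·h/BTU
L = ΔR / (R/in) = 14.56/4.68 = 3.111 in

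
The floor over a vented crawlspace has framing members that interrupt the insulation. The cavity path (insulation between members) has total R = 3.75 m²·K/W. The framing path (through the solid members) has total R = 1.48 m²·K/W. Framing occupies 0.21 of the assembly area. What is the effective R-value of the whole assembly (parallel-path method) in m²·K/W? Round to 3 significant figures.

2.84 m²·K/W

U_eff = 0.79/3.75 + 0.21/1.48 = 0.2107 + 0.1419 = 0.3526
R_eff = 1/U_eff = 2.836 m²·K/W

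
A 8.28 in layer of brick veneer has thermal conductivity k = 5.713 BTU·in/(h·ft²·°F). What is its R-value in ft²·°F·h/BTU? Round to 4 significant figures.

R = L/k = 8.28/5.713 = 1.4493 ft²·°F·h/BTU

1.449 ft²·°F·h/BTU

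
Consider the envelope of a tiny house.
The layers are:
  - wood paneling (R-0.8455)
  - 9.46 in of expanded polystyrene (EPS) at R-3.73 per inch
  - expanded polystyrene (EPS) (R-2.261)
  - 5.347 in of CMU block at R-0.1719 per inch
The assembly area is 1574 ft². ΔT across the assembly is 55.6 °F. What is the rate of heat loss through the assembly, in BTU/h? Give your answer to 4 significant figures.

2226 BTU/h

9.46 × 3.73 = 35.286
5.347 × 0.1719 = 0.91915
R_total = 0.8455 + 35.286 + 2.261 + 0.91915 = 39.311 ft²·°F·h/BTU
Q = A·ΔT/R = 1574 × 55.6 / 39.311 = 2226.2 BTU/h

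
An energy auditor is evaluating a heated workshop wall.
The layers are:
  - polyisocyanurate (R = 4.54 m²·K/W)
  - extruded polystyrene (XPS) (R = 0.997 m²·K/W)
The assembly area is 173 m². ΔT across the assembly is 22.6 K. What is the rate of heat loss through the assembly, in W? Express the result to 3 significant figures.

R_total = 4.54 + 0.997 = 5.537 m²·K/W
Q = A·ΔT/R = 173 × 22.6 / 5.537 = 706.1 W

706 W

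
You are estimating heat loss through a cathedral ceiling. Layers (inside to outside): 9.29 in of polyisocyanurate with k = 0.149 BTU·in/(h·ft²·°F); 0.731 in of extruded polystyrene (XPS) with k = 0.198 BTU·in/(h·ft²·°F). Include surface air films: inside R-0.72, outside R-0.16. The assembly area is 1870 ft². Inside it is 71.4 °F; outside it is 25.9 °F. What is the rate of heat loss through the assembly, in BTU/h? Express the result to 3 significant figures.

1270 BTU/h

9.29/0.149 = 62.35
0.731/0.198 = 3.692
R_total = 0.72 + 62.35 + 3.692 + 0.16 = 66.92 ft²·°F·h/BTU
Q = A·ΔT/R = 1870 × (71.4 − 25.9) / 66.92 = 1271 BTU/h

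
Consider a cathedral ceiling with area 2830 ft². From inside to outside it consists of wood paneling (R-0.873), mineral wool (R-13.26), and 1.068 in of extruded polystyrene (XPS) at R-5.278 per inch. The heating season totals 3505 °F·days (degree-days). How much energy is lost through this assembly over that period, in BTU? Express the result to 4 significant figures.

12040000 BTU

1.068 × 5.278 = 5.6369
R_total = 0.873 + 13.26 + 5.6369 = 19.77 ft²·°F·h/BTU
E = A × HDD × 24 / R = 2830 × 3505 × 24 / 19.77 = 12042000 BTU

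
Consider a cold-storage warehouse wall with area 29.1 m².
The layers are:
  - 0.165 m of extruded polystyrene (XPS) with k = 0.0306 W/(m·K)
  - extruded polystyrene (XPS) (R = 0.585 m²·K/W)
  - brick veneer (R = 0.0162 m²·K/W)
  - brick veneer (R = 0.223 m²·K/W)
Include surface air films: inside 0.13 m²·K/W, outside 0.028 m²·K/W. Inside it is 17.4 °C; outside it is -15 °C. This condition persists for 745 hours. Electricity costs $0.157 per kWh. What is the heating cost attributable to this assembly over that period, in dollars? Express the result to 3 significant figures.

17.3 dollars

0.165/0.0306 = 5.392
R_total = 0.13 + 5.392 + 0.585 + 0.0162 + 0.223 + 0.028 = 6.374 m²·K/W
Q = 29.1 × (17.4 − (-15)) / 6.374 = 147.9 W
E = 147.9 W × 745 h / 1000 = 110.2 kWh
Cost = 110.2 × 0.157 = $17.3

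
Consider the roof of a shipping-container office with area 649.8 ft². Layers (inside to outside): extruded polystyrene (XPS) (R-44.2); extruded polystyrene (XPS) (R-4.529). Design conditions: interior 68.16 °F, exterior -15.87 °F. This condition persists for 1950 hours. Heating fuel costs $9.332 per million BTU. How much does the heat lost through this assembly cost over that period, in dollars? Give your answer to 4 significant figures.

R_total = 44.2 + 4.529 = 48.729 ft²·°F·h/BTU
Q = 649.8 × (68.16 − (-15.87)) / 48.729 = 1120.5 BTU/h
E = 1120.5 × 1950 = 2185000 BTU
Cost = 2185000/10⁶ × 9.332 = $20.391

20.39 dollars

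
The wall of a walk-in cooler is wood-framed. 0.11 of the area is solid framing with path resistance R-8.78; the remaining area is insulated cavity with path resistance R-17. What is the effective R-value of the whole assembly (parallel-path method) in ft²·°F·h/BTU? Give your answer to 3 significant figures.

U_eff = 0.89/17 + 0.11/8.78 = 0.05235 + 0.01253 = 0.06488
R_eff = 1/U_eff = 15.41 ft²·°F·h/BTU

15.4 ft²·°F·h/BTU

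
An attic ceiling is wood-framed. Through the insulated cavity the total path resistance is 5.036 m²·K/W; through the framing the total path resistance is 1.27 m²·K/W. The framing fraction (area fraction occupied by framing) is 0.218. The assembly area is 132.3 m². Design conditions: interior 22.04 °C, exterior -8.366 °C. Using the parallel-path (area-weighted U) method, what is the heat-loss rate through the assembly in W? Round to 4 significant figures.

U_eff = 0.782/5.036 + 0.218/1.27 = 0.15528 + 0.17165 = 0.32694
R_eff = 1/U_eff = 3.0587 m²·K/W
Q = 132.3 × (22.04 − (-8.366)) / 3.0587 = 1315.2 W

1315 W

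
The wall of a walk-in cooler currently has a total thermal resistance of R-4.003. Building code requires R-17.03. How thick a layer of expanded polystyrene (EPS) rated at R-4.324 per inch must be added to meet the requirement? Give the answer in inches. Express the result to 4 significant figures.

3.013 in

ΔR = 17.03 − 4.003 = 13.027 ft²·°F·h/BTU
L = ΔR / (R/in) = 13.027/4.324 = 3.0127 in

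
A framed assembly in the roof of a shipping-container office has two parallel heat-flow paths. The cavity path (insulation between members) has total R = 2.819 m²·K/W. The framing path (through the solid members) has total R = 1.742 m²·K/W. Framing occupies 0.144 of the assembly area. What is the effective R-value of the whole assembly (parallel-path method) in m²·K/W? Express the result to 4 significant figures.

2.589 m²·K/W

U_eff = 0.856/2.819 + 0.144/1.742 = 0.30365 + 0.082664 = 0.38632
R_eff = 1/U_eff = 2.5885 m²·K/W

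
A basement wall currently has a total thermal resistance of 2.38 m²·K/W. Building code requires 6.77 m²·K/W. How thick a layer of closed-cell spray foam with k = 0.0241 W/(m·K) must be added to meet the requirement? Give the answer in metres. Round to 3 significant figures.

0.106 m

ΔR = 6.77 − 2.38 = 4.39 m²·K/W
L = ΔR × k = 4.39 × 0.0241 = 0.1058 m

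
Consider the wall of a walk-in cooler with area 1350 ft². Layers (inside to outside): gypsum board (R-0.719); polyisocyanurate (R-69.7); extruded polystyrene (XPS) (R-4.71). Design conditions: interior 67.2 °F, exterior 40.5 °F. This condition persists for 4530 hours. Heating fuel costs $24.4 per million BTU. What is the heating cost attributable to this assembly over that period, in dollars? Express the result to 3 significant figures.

R_total = 0.719 + 69.7 + 4.71 = 75.13 ft²·°F·h/BTU
Q = 1350 × (67.2 − 40.5) / 75.13 = 479.8 BTU/h
E = 479.8 × 4530 = 2173000 BTU
Cost = 2173000/10⁶ × 24.4 = $53.03

53.0 dollars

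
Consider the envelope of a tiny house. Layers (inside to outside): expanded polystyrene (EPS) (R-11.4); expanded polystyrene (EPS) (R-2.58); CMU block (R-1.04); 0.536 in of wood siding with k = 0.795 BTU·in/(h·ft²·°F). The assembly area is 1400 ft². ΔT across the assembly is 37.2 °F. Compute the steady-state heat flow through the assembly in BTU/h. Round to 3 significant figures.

3320 BTU/h

0.536/0.795 = 0.6742
R_total = 11.4 + 2.58 + 1.04 + 0.6742 = 15.69 ft²·°F·h/BTU
Q = A·ΔT/R = 1400 × 37.2 / 15.69 = 3318 BTU/h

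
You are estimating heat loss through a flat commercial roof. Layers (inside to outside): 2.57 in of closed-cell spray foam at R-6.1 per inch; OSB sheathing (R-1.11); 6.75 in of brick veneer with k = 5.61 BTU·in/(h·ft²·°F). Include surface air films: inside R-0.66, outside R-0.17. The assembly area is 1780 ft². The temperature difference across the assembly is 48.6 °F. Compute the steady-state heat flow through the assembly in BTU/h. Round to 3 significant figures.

2.57 × 6.1 = 15.68
6.75/5.61 = 1.203
R_total = 0.66 + 15.68 + 1.11 + 1.203 + 0.17 = 18.82 ft²·°F·h/BTU
Q = A·ΔT/R = 1780 × 48.6 / 18.82 = 4597 BTU/h

4600 BTU/h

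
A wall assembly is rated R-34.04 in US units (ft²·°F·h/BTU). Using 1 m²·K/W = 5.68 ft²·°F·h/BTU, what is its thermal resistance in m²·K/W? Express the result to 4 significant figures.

5.993 m²·K/W

R_SI = 34.04/5.68 = 5.993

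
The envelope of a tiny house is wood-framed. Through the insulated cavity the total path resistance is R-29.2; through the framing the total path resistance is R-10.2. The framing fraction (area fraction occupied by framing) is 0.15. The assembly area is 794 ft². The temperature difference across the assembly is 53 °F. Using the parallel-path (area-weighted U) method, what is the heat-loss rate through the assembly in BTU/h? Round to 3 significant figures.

1840 BTU/h

U_eff = 0.85/29.2 + 0.15/10.2 = 0.02911 + 0.01471 = 0.04382
R_eff = 1/U_eff = 22.82 ft²·°F·h/BTU
Q = 794 × 53 / 22.82 = 1844 BTU/h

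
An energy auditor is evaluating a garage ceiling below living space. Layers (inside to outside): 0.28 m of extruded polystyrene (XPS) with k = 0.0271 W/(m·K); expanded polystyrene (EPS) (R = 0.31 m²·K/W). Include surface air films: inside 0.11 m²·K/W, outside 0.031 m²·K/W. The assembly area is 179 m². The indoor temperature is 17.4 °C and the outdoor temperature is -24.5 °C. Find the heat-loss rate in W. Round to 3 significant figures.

0.28/0.0271 = 10.33
R_total = 0.11 + 10.33 + 0.31 + 0.031 = 10.78 m²·K/W
Q = A·ΔT/R = 179 × (17.4 − (-24.5)) / 10.78 = 695.5 W

696 W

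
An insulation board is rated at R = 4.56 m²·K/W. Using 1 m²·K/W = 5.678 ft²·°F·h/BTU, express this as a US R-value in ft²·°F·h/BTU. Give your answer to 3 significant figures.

25.9 ft²·°F·h/BTU

R_US = 4.56 × 5.678 = 25.89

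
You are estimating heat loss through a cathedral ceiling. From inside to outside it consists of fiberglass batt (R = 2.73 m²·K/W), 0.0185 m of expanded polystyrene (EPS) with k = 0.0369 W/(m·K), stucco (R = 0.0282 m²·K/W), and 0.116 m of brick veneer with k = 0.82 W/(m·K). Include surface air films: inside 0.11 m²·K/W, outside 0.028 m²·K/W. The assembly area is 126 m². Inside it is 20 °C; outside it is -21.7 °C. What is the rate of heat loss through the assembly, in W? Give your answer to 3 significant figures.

1480 W

0.0185/0.0369 = 0.5014
0.116/0.82 = 0.1415
R_total = 0.11 + 2.73 + 0.5014 + 0.0282 + 0.1415 + 0.028 = 3.539 m²·K/W
Q = A·ΔT/R = 126 × (20 − (-21.7)) / 3.539 = 1485 W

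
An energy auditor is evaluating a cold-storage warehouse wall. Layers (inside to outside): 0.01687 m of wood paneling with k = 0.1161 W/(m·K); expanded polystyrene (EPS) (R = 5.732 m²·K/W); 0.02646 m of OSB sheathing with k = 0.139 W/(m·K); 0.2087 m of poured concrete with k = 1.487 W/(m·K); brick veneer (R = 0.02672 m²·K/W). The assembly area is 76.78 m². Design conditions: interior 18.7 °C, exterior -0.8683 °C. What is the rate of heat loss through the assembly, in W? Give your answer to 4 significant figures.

0.01687/0.1161 = 0.14531
0.02646/0.139 = 0.19036
0.2087/1.487 = 0.14035
R_total = 0.14531 + 5.732 + 0.19036 + 0.14035 + 0.02672 = 6.2347 m²·K/W
Q = A·ΔT/R = 76.78 × (18.7 − (-0.8683)) / 6.2347 = 240.98 W

241.0 W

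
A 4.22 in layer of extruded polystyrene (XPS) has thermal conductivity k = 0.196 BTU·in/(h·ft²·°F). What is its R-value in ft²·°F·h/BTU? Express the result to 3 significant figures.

21.5 ft²·°F·h/BTU

R = L/k = 4.22/0.196 = 21.53 ft²·°F·h/BTU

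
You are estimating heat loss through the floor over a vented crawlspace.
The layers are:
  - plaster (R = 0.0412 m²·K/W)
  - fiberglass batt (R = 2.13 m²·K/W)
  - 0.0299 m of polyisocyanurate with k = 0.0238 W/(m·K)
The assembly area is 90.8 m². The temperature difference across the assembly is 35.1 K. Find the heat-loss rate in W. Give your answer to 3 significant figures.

0.0299/0.0238 = 1.256
R_total = 0.0412 + 2.13 + 1.256 = 3.428 m²·K/W
Q = A·ΔT/R = 90.8 × 35.1 / 3.428 = 929.9 W

930 W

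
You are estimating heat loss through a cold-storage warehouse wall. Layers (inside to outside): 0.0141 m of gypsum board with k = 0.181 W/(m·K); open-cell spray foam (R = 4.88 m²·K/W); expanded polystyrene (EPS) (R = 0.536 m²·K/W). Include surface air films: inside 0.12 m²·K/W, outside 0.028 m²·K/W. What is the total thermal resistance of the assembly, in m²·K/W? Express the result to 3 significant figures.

0.0141/0.181 = 0.0779
R_total = 0.12 + 0.0779 + 4.88 + 0.536 + 0.028 = 5.642 m²·K/W

5.64 m²·K/W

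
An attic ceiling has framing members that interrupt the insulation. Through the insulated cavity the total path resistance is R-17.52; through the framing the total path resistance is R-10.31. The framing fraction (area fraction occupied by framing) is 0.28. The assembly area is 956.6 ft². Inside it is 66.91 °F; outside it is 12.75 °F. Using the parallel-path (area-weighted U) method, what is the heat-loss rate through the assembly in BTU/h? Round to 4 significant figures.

U_eff = 0.72/17.52 + 0.28/10.31 = 0.041096 + 0.027158 = 0.068254
R_eff = 1/U_eff = 14.651 ft²·°F·h/BTU
Q = 956.6 × (66.91 − 12.75) / 14.651 = 3536.2 BTU/h

3536 BTU/h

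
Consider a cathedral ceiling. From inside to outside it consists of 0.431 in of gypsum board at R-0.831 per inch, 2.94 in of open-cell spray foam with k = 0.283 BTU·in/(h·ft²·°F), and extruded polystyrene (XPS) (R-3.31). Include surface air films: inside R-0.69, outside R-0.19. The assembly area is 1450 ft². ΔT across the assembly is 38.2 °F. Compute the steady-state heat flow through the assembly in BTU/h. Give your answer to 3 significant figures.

3710 BTU/h

0.431 × 0.831 = 0.3582
2.94/0.283 = 10.39
R_total = 0.69 + 0.3582 + 10.39 + 3.31 + 0.19 = 14.94 ft²·°F·h/BTU
Q = A·ΔT/R = 1450 × 38.2 / 14.94 = 3708 BTU/h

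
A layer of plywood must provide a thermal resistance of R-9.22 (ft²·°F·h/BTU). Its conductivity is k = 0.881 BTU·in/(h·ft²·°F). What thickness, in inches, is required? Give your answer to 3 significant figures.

L = R × k = 9.22 × 0.881 = 8.123 in

8.12 in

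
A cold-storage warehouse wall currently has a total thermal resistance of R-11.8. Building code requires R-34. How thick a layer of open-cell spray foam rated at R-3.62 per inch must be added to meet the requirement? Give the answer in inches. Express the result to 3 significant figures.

ΔR = 34 − 11.8 = 22.2 ft²·°F·h/BTU
L = ΔR / (R/in) = 22.2/3.62 = 6.133 in

6.13 in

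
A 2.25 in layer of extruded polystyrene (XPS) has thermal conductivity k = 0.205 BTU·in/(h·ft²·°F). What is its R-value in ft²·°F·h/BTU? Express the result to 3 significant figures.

R = L/k = 2.25/0.205 = 10.98 ft²·°F·h/BTU

11.0 ft²·°F·h/BTU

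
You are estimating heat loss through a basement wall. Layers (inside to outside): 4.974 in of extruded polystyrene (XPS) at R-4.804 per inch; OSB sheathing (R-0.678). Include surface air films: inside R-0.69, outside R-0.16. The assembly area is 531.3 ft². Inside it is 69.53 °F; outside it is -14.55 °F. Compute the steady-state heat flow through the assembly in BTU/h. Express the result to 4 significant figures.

1757 BTU/h

4.974 × 4.804 = 23.895
R_total = 0.69 + 23.895 + 0.678 + 0.16 = 25.423 ft²·°F·h/BTU
Q = A·ΔT/R = 531.3 × (69.53 − (-14.55)) / 25.423 = 1757.1 BTU/h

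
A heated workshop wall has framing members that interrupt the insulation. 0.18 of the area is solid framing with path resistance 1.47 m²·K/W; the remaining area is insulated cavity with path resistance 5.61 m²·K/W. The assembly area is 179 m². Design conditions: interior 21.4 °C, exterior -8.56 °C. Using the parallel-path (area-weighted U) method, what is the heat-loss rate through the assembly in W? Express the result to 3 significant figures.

1440 W

U_eff = 0.82/5.61 + 0.18/1.47 = 0.1462 + 0.1224 = 0.2686
R_eff = 1/U_eff = 3.723 m²·K/W
Q = 179 × (21.4 − (-8.56)) / 3.723 = 1441 W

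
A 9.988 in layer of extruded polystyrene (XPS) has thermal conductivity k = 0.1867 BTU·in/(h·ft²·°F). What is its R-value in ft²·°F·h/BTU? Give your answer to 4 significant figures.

53.50 ft²·°F·h/BTU

R = L/k = 9.988/0.1867 = 53.498 ft²·°F·h/BTU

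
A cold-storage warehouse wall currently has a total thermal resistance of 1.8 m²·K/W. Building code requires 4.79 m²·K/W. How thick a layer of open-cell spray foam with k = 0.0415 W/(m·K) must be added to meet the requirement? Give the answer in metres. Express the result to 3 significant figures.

ΔR = 4.79 − 1.8 = 2.99 m²·K/W
L = ΔR × k = 2.99 × 0.0415 = 0.1241 m

0.124 m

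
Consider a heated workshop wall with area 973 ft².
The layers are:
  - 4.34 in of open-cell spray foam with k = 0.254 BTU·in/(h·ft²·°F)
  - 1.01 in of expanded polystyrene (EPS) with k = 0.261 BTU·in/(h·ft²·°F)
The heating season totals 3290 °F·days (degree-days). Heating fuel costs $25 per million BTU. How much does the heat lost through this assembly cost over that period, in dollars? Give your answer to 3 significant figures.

91.7 dollars

4.34/0.254 = 17.09
1.01/0.261 = 3.87
R_total = 17.09 + 3.87 = 20.96 ft²·°F·h/BTU
E = A × HDD × 24 / R = 973 × 3290 × 24 / 20.96 = 3666000 BTU
Cost = 3666000/10⁶ × 25 = $91.65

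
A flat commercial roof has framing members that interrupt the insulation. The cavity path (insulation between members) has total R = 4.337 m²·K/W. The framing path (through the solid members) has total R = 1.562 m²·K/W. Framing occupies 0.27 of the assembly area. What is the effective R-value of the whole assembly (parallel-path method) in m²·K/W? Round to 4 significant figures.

U_eff = 0.73/4.337 + 0.27/1.562 = 0.16832 + 0.17286 = 0.34117
R_eff = 1/U_eff = 2.9311 m²·K/W

2.931 m²·K/W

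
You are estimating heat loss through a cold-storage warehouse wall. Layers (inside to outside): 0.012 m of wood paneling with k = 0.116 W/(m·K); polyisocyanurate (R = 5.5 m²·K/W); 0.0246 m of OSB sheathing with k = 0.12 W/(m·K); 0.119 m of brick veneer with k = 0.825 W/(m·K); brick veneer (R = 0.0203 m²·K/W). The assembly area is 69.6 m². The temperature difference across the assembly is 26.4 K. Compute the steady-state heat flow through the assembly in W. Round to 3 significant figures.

0.012/0.116 = 0.1034
0.0246/0.12 = 0.205
0.119/0.825 = 0.1442
R_total = 0.1034 + 5.5 + 0.205 + 0.1442 + 0.0203 = 5.973 m²·K/W
Q = A·ΔT/R = 69.6 × 26.4 / 5.973 = 307.6 W

308 W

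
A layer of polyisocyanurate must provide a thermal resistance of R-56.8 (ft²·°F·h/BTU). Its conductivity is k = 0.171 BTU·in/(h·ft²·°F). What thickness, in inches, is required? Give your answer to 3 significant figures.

9.71 in

L = R × k = 56.8 × 0.171 = 9.713 in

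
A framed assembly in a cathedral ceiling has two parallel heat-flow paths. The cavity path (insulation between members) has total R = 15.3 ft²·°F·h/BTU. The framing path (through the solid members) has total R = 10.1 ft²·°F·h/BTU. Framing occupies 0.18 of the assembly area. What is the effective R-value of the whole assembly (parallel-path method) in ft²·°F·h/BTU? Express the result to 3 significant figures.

14.0 ft²·°F·h/BTU

U_eff = 0.82/15.3 + 0.18/10.1 = 0.05359 + 0.01782 = 0.07142
R_eff = 1/U_eff = 14 ft²·°F·h/BTU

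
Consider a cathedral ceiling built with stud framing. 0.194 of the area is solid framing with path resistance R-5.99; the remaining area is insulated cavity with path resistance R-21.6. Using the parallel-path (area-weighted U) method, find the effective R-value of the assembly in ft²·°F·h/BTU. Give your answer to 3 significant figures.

14.3 ft²·°F·h/BTU

U_eff = 0.806/21.6 + 0.194/5.99 = 0.03731 + 0.03239 = 0.0697
R_eff = 1/U_eff = 14.35 ft²·°F·h/BTU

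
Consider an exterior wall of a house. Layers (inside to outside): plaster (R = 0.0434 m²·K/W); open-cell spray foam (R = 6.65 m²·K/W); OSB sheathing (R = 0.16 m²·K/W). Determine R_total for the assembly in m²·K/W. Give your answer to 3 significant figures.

6.85 m²·K/W

R_total = 0.0434 + 6.65 + 0.16 = 6.853 m²·K/W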